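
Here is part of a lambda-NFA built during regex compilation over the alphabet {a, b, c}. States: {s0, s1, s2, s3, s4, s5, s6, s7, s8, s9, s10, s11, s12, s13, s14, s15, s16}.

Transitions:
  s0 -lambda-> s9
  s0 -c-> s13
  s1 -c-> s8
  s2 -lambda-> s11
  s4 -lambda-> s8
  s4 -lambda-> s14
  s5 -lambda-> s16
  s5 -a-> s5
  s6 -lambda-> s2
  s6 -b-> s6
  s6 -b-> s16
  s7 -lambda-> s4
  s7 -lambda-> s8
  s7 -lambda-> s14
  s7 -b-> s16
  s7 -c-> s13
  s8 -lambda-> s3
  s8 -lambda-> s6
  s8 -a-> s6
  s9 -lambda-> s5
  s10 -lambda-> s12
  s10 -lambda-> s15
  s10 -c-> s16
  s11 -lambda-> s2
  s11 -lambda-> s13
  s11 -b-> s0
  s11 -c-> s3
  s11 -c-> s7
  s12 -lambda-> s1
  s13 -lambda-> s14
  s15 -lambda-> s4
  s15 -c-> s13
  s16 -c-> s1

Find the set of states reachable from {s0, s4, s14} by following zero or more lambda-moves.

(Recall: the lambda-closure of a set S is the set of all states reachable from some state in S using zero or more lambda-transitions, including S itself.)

Start with {s0, s4, s14}.
From s0 via lambda: add s9.
From s4 via lambda: add s8.
From s8 via lambda: add s3, s6.
From s9 via lambda: add s5.
From s5 via lambda: add s16.
From s6 via lambda: add s2.
From s2 via lambda: add s11.
From s11 via lambda: add s13.
No new states can be added; the closed set is {s0, s2, s3, s4, s5, s6, s8, s9, s11, s13, s14, s16}.

{s0, s2, s3, s4, s5, s6, s8, s9, s11, s13, s14, s16}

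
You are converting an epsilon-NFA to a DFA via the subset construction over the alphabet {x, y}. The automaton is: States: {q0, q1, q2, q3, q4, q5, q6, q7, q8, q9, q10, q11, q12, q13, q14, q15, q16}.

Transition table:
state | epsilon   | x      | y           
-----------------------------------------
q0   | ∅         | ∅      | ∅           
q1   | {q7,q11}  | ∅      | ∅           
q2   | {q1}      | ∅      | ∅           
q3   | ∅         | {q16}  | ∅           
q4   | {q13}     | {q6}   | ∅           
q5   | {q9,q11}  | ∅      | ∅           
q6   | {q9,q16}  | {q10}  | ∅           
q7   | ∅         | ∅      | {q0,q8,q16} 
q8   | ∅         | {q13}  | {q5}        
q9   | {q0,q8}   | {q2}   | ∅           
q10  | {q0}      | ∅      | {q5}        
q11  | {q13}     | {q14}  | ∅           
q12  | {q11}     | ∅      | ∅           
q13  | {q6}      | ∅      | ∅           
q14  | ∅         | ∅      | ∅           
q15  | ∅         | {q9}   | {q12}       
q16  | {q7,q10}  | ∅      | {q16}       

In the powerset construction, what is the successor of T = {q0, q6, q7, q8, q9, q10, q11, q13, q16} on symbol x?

{q0, q1, q2, q6, q7, q8, q9, q10, q11, q13, q14, q16}

q6 on x → {q10}.
q8 on x → {q13}.
q9 on x → {q2}.
q11 on x → {q14}.
No x-transition from q0, q7, q10, q13, q16.
Union after reading x: {q2, q10, q13, q14}.
Now take the epsilon-closure:
From q2 via epsilon: add q1.
From q10 via epsilon: add q0.
From q13 via epsilon: add q6.
From q1 via epsilon: add q7, q11.
From q6 via epsilon: add q9, q16.
From q9 via epsilon: add q8.
No new states can be added; the closed set is {q0, q1, q2, q6, q7, q8, q9, q10, q11, q13, q14, q16}.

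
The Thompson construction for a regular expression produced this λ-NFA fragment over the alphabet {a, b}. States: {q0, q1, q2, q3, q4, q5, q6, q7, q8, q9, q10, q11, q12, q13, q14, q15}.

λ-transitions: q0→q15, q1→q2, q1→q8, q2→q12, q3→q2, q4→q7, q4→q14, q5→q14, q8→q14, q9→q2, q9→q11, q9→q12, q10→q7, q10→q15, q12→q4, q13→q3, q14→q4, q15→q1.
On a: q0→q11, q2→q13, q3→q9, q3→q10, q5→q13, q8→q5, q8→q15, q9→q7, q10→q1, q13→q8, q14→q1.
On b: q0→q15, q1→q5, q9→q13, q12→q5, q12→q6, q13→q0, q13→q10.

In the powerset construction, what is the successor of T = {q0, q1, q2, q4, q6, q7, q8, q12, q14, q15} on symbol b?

{q1, q2, q4, q5, q6, q7, q8, q12, q14, q15}

q0 on b → {q15}.
q1 on b → {q5}.
q12 on b → {q5, q6}.
No b-transition from q2, q4, q6, q7, q8, q14, q15.
Union after reading b: {q5, q6, q15}.
Now take the λ-closure:
From q5 via λ: add q14.
From q15 via λ: add q1.
From q1 via λ: add q2, q8.
From q14 via λ: add q4.
From q2 via λ: add q12.
From q4 via λ: add q7.
No new states can be added; the closed set is {q1, q2, q4, q5, q6, q7, q8, q12, q14, q15}.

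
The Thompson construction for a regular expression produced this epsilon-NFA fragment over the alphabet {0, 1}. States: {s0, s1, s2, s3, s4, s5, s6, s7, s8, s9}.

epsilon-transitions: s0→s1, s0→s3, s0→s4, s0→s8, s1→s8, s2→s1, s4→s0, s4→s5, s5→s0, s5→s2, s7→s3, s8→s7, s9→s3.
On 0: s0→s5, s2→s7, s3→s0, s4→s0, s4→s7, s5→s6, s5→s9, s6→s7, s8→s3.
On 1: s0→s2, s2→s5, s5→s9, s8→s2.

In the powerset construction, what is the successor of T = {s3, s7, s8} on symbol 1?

s8 on 1 → {s2}.
No 1-transition from s3, s7.
Union after reading 1: {s2}.
Now take the epsilon-closure:
From s2 via epsilon: add s1.
From s1 via epsilon: add s8.
From s8 via epsilon: add s7.
From s7 via epsilon: add s3.
No new states can be added; the closed set is {s1, s2, s3, s7, s8}.

{s1, s2, s3, s7, s8}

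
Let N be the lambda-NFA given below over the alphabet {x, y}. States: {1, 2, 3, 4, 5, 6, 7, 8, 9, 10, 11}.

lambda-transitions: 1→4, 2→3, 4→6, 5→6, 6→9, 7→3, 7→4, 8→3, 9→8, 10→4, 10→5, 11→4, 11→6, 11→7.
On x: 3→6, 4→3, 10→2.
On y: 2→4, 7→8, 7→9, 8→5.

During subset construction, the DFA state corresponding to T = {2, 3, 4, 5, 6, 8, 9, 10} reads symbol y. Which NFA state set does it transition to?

{3, 4, 5, 6, 8, 9}

2 on y → {4}.
8 on y → {5}.
No y-transition from 3, 4, 5, 6, 9, 10.
Union after reading y: {4, 5}.
Now take the lambda-closure:
From 4 via lambda: add 6.
From 6 via lambda: add 9.
From 9 via lambda: add 8.
From 8 via lambda: add 3.
No new states can be added; the closed set is {3, 4, 5, 6, 8, 9}.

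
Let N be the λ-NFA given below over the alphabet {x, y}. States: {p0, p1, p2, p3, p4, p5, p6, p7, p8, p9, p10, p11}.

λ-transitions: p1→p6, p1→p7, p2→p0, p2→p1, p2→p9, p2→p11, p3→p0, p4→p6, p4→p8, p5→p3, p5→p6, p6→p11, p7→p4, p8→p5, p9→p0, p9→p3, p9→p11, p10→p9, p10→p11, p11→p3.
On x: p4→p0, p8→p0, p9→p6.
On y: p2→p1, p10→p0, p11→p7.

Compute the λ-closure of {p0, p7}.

Start with {p0, p7}.
From p7 via λ: add p4.
From p4 via λ: add p6, p8.
From p6 via λ: add p11.
From p8 via λ: add p5.
From p5 via λ: add p3.
No new states can be added; the closed set is {p0, p3, p4, p5, p6, p7, p8, p11}.

{p0, p3, p4, p5, p6, p7, p8, p11}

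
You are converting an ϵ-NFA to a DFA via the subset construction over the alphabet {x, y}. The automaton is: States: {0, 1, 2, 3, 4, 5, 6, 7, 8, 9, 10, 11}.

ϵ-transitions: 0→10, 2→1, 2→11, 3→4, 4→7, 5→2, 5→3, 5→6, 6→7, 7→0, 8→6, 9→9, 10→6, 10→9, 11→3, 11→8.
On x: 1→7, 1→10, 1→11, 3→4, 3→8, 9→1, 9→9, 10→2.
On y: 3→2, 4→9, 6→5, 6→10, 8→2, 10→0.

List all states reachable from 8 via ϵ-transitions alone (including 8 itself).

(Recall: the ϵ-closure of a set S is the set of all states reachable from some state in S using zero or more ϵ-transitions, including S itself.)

{0, 6, 7, 8, 9, 10}

Start with {8}.
From 8 via ϵ: add 6.
From 6 via ϵ: add 7.
From 7 via ϵ: add 0.
From 0 via ϵ: add 10.
From 10 via ϵ: add 9.
No new states can be added; the closed set is {0, 6, 7, 8, 9, 10}.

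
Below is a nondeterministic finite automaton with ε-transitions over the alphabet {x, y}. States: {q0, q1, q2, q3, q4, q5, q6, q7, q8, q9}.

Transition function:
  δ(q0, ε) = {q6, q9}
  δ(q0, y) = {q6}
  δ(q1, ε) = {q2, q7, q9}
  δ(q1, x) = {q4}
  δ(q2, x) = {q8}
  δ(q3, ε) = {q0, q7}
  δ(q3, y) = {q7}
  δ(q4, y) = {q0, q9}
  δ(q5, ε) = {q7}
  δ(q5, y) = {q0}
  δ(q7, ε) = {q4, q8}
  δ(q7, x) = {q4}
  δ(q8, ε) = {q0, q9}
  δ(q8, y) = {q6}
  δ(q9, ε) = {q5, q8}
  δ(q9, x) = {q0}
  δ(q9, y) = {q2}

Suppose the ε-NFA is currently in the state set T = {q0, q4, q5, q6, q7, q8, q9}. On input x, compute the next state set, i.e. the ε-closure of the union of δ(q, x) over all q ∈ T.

q7 on x → {q4}.
q9 on x → {q0}.
No x-transition from q0, q4, q5, q6, q8.
Union after reading x: {q0, q4}.
Now take the ε-closure:
From q0 via ε: add q6, q9.
From q9 via ε: add q5, q8.
From q5 via ε: add q7.
No new states can be added; the closed set is {q0, q4, q5, q6, q7, q8, q9}.

{q0, q4, q5, q6, q7, q8, q9}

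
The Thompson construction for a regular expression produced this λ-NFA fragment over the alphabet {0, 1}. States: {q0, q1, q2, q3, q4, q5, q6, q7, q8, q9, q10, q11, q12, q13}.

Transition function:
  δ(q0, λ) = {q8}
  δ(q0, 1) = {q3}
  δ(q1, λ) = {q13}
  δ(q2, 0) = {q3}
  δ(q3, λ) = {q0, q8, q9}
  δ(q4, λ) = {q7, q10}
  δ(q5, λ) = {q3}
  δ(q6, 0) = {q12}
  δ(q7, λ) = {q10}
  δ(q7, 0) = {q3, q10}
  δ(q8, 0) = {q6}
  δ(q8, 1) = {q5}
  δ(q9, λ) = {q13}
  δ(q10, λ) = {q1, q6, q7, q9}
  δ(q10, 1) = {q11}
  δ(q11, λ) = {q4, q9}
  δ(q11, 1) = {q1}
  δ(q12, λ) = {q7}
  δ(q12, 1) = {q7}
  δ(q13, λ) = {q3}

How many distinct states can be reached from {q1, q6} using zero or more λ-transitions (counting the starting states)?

Start with {q1, q6}.
From q1 via λ: add q13.
From q13 via λ: add q3.
From q3 via λ: add q0, q8, q9.
λ-closure = {q0, q1, q3, q6, q8, q9, q13}, which has 7 states.

7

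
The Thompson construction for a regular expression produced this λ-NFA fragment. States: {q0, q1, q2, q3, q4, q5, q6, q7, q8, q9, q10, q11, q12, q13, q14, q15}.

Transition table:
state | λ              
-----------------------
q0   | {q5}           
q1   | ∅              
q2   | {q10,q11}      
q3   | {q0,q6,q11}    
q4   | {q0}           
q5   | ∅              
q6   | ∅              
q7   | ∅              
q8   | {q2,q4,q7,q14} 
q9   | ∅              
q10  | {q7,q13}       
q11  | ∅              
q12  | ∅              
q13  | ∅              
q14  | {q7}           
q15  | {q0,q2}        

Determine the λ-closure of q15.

Start with {q15}.
From q15 via λ: add q0, q2.
From q0 via λ: add q5.
From q2 via λ: add q10, q11.
From q10 via λ: add q7, q13.
No new states can be added; the closed set is {q0, q2, q5, q7, q10, q11, q13, q15}.

{q0, q2, q5, q7, q10, q11, q13, q15}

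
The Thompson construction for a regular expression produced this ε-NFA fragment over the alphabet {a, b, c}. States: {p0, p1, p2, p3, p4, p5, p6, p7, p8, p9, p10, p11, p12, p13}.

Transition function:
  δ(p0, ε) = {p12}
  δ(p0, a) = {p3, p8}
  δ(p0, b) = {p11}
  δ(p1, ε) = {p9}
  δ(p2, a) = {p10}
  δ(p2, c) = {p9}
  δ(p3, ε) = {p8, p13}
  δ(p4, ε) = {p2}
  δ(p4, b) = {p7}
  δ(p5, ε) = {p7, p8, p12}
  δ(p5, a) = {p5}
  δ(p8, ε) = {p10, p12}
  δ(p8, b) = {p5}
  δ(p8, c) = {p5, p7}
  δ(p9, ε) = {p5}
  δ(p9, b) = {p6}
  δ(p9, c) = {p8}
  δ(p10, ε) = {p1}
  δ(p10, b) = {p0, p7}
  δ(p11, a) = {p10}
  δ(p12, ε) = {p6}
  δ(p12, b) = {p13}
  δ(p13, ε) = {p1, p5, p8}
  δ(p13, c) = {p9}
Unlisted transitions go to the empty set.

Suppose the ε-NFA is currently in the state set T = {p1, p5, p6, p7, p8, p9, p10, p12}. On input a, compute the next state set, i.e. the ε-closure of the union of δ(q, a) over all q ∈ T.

p5 on a → {p5}.
No a-transition from p1, p6, p7, p8, p9, p10, p12.
Union after reading a: {p5}.
Now take the ε-closure:
From p5 via ε: add p7, p8, p12.
From p8 via ε: add p10.
From p12 via ε: add p6.
From p10 via ε: add p1.
From p1 via ε: add p9.
No new states can be added; the closed set is {p1, p5, p6, p7, p8, p9, p10, p12}.

{p1, p5, p6, p7, p8, p9, p10, p12}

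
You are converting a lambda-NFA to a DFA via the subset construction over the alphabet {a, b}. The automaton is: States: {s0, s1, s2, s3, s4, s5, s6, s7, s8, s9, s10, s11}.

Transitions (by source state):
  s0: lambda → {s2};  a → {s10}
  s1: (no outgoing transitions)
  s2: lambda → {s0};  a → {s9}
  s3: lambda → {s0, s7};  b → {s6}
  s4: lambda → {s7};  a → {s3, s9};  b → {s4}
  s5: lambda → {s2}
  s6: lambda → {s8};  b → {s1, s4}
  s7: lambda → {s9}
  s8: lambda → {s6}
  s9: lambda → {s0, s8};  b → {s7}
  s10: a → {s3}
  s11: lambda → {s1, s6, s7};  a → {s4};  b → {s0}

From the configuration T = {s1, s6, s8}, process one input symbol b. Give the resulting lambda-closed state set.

s6 on b → {s1, s4}.
No b-transition from s1, s8.
Union after reading b: {s1, s4}.
Now take the lambda-closure:
From s4 via lambda: add s7.
From s7 via lambda: add s9.
From s9 via lambda: add s0, s8.
From s0 via lambda: add s2.
From s8 via lambda: add s6.
No new states can be added; the closed set is {s0, s1, s2, s4, s6, s7, s8, s9}.

{s0, s1, s2, s4, s6, s7, s8, s9}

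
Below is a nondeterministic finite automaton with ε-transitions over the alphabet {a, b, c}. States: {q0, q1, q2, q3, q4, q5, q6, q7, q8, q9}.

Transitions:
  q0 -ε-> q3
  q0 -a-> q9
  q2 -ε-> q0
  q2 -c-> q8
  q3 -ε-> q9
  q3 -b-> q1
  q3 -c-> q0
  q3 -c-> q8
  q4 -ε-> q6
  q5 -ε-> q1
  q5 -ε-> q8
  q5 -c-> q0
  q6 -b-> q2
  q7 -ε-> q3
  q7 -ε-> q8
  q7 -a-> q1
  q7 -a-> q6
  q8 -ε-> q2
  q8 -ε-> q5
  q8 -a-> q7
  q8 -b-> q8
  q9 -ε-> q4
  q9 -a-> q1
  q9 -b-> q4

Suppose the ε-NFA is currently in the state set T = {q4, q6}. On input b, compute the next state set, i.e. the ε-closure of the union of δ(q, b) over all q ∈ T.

{q0, q2, q3, q4, q6, q9}

q6 on b → {q2}.
No b-transition from q4.
Union after reading b: {q2}.
Now take the ε-closure:
From q2 via ε: add q0.
From q0 via ε: add q3.
From q3 via ε: add q9.
From q9 via ε: add q4.
From q4 via ε: add q6.
No new states can be added; the closed set is {q0, q2, q3, q4, q6, q9}.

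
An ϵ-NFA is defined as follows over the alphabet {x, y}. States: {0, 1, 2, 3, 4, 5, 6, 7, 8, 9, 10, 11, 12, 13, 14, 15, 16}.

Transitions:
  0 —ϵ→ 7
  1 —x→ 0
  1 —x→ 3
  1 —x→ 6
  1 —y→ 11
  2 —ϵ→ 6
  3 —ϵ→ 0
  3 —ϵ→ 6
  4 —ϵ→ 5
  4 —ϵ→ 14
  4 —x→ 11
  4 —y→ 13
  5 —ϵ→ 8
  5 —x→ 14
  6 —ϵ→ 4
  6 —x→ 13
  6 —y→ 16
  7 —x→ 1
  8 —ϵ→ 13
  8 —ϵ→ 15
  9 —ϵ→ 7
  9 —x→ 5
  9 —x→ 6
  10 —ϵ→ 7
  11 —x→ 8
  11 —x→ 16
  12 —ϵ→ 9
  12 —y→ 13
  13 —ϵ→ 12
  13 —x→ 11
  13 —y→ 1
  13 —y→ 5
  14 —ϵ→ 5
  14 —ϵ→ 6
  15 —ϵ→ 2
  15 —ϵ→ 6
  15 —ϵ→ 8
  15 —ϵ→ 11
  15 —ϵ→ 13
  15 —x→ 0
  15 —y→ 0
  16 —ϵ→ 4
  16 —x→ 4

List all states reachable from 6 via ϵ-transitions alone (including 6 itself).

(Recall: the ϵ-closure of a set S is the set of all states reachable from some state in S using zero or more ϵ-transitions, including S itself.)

Start with {6}.
From 6 via ϵ: add 4.
From 4 via ϵ: add 5, 14.
From 5 via ϵ: add 8.
From 8 via ϵ: add 13, 15.
From 13 via ϵ: add 12.
From 15 via ϵ: add 2, 11.
From 12 via ϵ: add 9.
From 9 via ϵ: add 7.
No new states can be added; the closed set is {2, 4, 5, 6, 7, 8, 9, 11, 12, 13, 14, 15}.

{2, 4, 5, 6, 7, 8, 9, 11, 12, 13, 14, 15}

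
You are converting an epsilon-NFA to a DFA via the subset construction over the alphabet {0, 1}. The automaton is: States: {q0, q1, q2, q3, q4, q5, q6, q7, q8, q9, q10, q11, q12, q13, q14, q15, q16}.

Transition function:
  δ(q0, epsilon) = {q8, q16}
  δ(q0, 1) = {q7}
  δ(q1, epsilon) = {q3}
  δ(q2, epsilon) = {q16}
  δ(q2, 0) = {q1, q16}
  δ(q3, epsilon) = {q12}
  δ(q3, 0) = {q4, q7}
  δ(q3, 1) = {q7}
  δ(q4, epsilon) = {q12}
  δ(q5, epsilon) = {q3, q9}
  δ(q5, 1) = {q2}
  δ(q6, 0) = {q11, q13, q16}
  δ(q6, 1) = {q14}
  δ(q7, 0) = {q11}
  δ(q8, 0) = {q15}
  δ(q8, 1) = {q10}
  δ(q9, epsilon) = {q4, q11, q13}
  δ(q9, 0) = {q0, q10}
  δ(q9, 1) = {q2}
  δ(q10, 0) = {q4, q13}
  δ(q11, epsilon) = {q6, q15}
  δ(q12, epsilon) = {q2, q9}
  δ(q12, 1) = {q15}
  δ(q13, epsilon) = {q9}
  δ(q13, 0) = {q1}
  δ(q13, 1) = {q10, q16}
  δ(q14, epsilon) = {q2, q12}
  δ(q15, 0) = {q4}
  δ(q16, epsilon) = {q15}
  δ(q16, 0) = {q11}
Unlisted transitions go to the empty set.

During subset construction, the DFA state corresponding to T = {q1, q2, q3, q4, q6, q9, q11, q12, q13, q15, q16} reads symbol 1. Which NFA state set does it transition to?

q3 on 1 → {q7}.
q6 on 1 → {q14}.
q9 on 1 → {q2}.
q12 on 1 → {q15}.
q13 on 1 → {q10, q16}.
No 1-transition from q1, q2, q4, q11, q15, q16.
Union after reading 1: {q2, q7, q10, q14, q15, q16}.
Now take the epsilon-closure:
From q14 via epsilon: add q12.
From q12 via epsilon: add q9.
From q9 via epsilon: add q4, q11, q13.
From q11 via epsilon: add q6.
No new states can be added; the closed set is {q2, q4, q6, q7, q9, q10, q11, q12, q13, q14, q15, q16}.

{q2, q4, q6, q7, q9, q10, q11, q12, q13, q14, q15, q16}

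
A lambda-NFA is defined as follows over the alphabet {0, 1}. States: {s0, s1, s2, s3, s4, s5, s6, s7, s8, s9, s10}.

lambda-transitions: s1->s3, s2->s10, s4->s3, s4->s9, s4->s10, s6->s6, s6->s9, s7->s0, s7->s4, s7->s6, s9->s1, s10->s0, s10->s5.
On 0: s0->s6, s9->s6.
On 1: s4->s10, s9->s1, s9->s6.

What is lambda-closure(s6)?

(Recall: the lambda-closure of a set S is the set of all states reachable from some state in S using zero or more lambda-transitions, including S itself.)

Start with {s6}.
From s6 via lambda: add s9.
From s9 via lambda: add s1.
From s1 via lambda: add s3.
No new states can be added; the closed set is {s1, s3, s6, s9}.

{s1, s3, s6, s9}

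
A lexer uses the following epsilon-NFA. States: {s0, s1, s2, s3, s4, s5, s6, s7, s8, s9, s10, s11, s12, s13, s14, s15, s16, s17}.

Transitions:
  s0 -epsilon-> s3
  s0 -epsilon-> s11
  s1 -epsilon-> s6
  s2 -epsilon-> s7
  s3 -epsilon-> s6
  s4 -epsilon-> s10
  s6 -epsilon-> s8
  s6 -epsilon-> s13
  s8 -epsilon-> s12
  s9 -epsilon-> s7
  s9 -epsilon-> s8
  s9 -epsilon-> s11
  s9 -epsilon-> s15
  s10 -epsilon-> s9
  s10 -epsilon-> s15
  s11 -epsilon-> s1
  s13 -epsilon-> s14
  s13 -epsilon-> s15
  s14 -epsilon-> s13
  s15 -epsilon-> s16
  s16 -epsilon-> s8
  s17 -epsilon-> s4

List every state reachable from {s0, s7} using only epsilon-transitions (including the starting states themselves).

Start with {s0, s7}.
From s0 via epsilon: add s3, s11.
From s3 via epsilon: add s6.
From s11 via epsilon: add s1.
From s6 via epsilon: add s8, s13.
From s8 via epsilon: add s12.
From s13 via epsilon: add s14, s15.
From s15 via epsilon: add s16.
No new states can be added; the closed set is {s0, s1, s3, s6, s7, s8, s11, s12, s13, s14, s15, s16}.

{s0, s1, s3, s6, s7, s8, s11, s12, s13, s14, s15, s16}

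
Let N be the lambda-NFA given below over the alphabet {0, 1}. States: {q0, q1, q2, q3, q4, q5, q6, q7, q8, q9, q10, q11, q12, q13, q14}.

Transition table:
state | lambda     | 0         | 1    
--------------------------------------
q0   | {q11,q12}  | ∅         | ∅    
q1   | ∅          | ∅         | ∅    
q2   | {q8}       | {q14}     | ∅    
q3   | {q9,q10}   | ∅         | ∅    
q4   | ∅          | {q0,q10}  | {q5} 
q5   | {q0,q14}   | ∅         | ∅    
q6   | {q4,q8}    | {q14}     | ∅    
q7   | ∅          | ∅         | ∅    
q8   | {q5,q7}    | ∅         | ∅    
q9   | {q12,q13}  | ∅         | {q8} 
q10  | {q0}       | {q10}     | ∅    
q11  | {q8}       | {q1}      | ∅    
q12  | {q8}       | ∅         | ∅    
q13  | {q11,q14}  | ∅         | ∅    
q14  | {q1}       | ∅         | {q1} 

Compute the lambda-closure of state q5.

{q0, q1, q5, q7, q8, q11, q12, q14}

Start with {q5}.
From q5 via lambda: add q0, q14.
From q0 via lambda: add q11, q12.
From q14 via lambda: add q1.
From q11 via lambda: add q8.
From q8 via lambda: add q7.
No new states can be added; the closed set is {q0, q1, q5, q7, q8, q11, q12, q14}.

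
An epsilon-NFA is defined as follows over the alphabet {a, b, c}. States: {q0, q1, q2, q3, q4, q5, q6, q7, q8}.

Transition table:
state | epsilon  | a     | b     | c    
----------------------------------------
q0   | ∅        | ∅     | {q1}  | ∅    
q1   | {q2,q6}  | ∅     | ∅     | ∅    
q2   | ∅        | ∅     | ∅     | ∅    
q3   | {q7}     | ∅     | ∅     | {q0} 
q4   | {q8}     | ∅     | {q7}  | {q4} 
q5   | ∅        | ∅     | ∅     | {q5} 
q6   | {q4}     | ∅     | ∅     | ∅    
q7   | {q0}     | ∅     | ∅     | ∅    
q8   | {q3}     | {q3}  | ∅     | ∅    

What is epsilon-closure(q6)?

{q0, q3, q4, q6, q7, q8}

Start with {q6}.
From q6 via epsilon: add q4.
From q4 via epsilon: add q8.
From q8 via epsilon: add q3.
From q3 via epsilon: add q7.
From q7 via epsilon: add q0.
No new states can be added; the closed set is {q0, q3, q4, q6, q7, q8}.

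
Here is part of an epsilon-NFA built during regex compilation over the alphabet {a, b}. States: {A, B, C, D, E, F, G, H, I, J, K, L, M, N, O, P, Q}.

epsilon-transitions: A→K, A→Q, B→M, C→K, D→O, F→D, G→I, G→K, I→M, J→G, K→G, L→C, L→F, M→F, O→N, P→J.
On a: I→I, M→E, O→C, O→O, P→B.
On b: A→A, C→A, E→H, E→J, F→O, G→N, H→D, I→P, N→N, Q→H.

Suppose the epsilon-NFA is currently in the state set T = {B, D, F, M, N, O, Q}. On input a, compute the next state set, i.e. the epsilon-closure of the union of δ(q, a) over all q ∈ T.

{C, D, E, F, G, I, K, M, N, O}

M on a → {E}.
O on a → {C, O}.
No a-transition from B, D, F, N, Q.
Union after reading a: {C, E, O}.
Now take the epsilon-closure:
From C via epsilon: add K.
From O via epsilon: add N.
From K via epsilon: add G.
From G via epsilon: add I.
From I via epsilon: add M.
From M via epsilon: add F.
From F via epsilon: add D.
No new states can be added; the closed set is {C, D, E, F, G, I, K, M, N, O}.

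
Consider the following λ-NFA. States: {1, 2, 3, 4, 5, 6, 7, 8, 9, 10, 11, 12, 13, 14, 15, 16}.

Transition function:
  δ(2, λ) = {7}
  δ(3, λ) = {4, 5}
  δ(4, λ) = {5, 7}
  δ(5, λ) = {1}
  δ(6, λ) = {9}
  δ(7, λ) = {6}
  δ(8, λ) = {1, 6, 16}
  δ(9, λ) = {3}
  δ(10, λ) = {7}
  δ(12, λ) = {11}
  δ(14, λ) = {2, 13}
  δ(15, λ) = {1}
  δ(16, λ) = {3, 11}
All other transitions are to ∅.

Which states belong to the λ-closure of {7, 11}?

Start with {7, 11}.
From 7 via λ: add 6.
From 6 via λ: add 9.
From 9 via λ: add 3.
From 3 via λ: add 4, 5.
From 5 via λ: add 1.
No new states can be added; the closed set is {1, 3, 4, 5, 6, 7, 9, 11}.

{1, 3, 4, 5, 6, 7, 9, 11}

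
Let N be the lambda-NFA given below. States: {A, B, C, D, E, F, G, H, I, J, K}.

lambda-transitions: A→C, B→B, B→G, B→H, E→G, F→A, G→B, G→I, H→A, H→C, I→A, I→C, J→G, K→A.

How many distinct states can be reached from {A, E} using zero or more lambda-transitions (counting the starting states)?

Start with {A, E}.
From A via lambda: add C.
From E via lambda: add G.
From G via lambda: add B, I.
From B via lambda: add H.
lambda-closure = {A, B, C, E, G, H, I}, which has 7 states.

7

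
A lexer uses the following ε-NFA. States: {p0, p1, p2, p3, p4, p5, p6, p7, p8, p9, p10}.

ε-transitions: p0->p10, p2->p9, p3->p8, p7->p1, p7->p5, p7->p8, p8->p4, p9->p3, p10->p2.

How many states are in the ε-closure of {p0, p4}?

Start with {p0, p4}.
From p0 via ε: add p10.
From p10 via ε: add p2.
From p2 via ε: add p9.
From p9 via ε: add p3.
From p3 via ε: add p8.
ε-closure = {p0, p2, p3, p4, p8, p9, p10}, which has 7 states.

7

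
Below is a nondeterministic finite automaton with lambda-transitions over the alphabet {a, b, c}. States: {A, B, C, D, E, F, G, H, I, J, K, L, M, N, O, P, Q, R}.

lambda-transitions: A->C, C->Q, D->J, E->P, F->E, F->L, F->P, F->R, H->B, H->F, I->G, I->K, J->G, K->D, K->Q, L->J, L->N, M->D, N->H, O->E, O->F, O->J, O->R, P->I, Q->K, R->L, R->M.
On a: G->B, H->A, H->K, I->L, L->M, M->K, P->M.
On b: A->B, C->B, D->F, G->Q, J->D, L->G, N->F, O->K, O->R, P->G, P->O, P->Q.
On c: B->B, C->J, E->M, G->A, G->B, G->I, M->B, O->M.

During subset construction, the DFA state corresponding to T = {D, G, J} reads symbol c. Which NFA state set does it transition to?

G on c → {A, B, I}.
No c-transition from D, J.
Union after reading c: {A, B, I}.
Now take the lambda-closure:
From A via lambda: add C.
From I via lambda: add G, K.
From C via lambda: add Q.
From K via lambda: add D.
From D via lambda: add J.
No new states can be added; the closed set is {A, B, C, D, G, I, J, K, Q}.

{A, B, C, D, G, I, J, K, Q}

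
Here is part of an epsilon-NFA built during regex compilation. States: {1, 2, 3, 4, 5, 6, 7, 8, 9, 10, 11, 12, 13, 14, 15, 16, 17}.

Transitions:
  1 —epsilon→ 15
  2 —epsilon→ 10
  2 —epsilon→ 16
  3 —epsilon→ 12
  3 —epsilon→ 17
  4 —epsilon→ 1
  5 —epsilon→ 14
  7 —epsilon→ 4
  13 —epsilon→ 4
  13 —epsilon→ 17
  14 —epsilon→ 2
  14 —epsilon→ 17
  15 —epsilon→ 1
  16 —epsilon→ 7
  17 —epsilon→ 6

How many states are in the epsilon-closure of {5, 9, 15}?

12

Start with {5, 9, 15}.
From 5 via epsilon: add 14.
From 15 via epsilon: add 1.
From 14 via epsilon: add 2, 17.
From 2 via epsilon: add 10, 16.
From 17 via epsilon: add 6.
From 16 via epsilon: add 7.
From 7 via epsilon: add 4.
epsilon-closure = {1, 2, 4, 5, 6, 7, 9, 10, 14, 15, 16, 17}, which has 12 states.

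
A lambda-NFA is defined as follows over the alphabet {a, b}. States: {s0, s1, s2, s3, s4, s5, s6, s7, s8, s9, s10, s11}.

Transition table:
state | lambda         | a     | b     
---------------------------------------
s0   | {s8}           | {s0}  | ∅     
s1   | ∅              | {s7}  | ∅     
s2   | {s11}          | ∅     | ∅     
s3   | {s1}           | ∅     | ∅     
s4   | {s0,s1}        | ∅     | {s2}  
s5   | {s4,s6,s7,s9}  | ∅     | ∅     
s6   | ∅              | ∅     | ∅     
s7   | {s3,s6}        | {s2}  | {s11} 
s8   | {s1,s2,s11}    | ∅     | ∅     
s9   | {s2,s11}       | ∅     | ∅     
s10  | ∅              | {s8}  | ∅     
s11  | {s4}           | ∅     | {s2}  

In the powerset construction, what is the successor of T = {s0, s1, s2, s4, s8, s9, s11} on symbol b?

{s0, s1, s2, s4, s8, s11}

s4 on b → {s2}.
s11 on b → {s2}.
No b-transition from s0, s1, s2, s8, s9.
Union after reading b: {s2}.
Now take the lambda-closure:
From s2 via lambda: add s11.
From s11 via lambda: add s4.
From s4 via lambda: add s0, s1.
From s0 via lambda: add s8.
No new states can be added; the closed set is {s0, s1, s2, s4, s8, s11}.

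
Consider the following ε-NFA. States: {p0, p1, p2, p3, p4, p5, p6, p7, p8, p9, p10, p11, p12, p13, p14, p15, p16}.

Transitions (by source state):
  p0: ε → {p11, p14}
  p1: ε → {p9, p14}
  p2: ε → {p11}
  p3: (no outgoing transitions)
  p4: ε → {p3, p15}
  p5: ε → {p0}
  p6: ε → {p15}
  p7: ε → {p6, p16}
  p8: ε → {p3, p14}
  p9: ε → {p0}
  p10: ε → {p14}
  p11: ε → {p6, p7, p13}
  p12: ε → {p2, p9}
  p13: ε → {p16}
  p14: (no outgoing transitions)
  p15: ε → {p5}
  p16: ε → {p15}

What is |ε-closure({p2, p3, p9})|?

12

Start with {p2, p3, p9}.
From p2 via ε: add p11.
From p9 via ε: add p0.
From p0 via ε: add p14.
From p11 via ε: add p6, p7, p13.
From p6 via ε: add p15.
From p7 via ε: add p16.
From p15 via ε: add p5.
ε-closure = {p0, p2, p3, p5, p6, p7, p9, p11, p13, p14, p15, p16}, which has 12 states.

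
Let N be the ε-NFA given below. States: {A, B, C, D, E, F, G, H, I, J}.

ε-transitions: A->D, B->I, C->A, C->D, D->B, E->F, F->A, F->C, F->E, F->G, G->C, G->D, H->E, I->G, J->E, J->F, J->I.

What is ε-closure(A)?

Start with {A}.
From A via ε: add D.
From D via ε: add B.
From B via ε: add I.
From I via ε: add G.
From G via ε: add C.
No new states can be added; the closed set is {A, B, C, D, G, I}.

{A, B, C, D, G, I}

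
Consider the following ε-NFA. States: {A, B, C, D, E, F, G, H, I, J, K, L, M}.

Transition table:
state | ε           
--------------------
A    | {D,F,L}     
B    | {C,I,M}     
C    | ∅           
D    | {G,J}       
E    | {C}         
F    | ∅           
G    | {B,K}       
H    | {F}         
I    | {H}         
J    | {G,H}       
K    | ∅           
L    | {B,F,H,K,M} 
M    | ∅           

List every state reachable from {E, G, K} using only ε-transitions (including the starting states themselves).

Start with {E, G, K}.
From E via ε: add C.
From G via ε: add B.
From B via ε: add I, M.
From I via ε: add H.
From H via ε: add F.
No new states can be added; the closed set is {B, C, E, F, G, H, I, K, M}.

{B, C, E, F, G, H, I, K, M}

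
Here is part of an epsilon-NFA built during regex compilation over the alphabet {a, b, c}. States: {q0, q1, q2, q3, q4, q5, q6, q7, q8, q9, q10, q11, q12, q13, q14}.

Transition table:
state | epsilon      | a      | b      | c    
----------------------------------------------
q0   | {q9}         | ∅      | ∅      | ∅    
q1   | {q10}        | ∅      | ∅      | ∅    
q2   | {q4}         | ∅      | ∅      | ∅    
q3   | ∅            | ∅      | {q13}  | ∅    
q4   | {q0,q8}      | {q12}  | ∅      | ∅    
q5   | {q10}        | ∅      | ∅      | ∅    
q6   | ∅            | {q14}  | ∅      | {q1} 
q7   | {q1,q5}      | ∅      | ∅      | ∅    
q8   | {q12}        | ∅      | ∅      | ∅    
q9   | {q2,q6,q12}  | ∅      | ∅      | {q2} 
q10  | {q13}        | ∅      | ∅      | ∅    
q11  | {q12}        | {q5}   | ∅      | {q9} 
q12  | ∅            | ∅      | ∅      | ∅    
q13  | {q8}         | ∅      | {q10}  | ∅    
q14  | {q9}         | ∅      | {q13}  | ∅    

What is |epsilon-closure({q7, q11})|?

Start with {q7, q11}.
From q7 via epsilon: add q1, q5.
From q11 via epsilon: add q12.
From q1 via epsilon: add q10.
From q10 via epsilon: add q13.
From q13 via epsilon: add q8.
epsilon-closure = {q1, q5, q7, q8, q10, q11, q12, q13}, which has 8 states.

8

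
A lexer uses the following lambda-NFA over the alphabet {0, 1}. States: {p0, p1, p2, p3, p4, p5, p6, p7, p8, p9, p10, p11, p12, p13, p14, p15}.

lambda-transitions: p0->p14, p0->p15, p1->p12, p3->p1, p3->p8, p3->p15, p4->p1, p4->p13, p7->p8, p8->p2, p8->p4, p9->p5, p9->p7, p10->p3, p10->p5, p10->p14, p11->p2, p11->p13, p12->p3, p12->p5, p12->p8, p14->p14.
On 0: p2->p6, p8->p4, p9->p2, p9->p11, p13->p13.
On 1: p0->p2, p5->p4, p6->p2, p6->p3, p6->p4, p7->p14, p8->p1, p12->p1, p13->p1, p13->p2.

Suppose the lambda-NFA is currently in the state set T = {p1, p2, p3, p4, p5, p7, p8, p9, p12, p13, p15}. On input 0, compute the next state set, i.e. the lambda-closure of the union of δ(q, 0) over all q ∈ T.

p2 on 0 → {p6}.
p8 on 0 → {p4}.
p9 on 0 → {p2, p11}.
p13 on 0 → {p13}.
No 0-transition from p1, p3, p4, p5, p7, p12, p15.
Union after reading 0: {p2, p4, p6, p11, p13}.
Now take the lambda-closure:
From p4 via lambda: add p1.
From p1 via lambda: add p12.
From p12 via lambda: add p3, p5, p8.
From p3 via lambda: add p15.
No new states can be added; the closed set is {p1, p2, p3, p4, p5, p6, p8, p11, p12, p13, p15}.

{p1, p2, p3, p4, p5, p6, p8, p11, p12, p13, p15}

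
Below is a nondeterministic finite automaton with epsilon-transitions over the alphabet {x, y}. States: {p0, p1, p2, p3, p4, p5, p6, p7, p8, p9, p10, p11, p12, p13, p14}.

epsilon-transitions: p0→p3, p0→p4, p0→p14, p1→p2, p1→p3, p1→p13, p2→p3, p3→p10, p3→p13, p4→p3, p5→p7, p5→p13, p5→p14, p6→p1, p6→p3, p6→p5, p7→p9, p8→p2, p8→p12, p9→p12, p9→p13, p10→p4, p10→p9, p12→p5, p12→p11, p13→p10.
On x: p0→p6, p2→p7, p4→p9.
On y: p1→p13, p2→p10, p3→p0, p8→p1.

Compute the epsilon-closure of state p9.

Start with {p9}.
From p9 via epsilon: add p12, p13.
From p12 via epsilon: add p5, p11.
From p13 via epsilon: add p10.
From p5 via epsilon: add p7, p14.
From p10 via epsilon: add p4.
From p4 via epsilon: add p3.
No new states can be added; the closed set is {p3, p4, p5, p7, p9, p10, p11, p12, p13, p14}.

{p3, p4, p5, p7, p9, p10, p11, p12, p13, p14}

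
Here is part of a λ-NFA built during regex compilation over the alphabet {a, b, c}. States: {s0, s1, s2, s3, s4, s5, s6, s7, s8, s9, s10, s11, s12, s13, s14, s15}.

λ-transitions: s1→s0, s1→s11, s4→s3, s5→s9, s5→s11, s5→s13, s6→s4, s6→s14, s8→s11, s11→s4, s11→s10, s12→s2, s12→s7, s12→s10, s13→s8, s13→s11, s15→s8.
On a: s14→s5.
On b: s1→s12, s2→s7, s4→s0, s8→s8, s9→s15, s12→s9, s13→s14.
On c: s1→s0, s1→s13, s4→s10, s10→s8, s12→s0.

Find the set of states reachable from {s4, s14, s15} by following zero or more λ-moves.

Start with {s4, s14, s15}.
From s4 via λ: add s3.
From s15 via λ: add s8.
From s8 via λ: add s11.
From s11 via λ: add s10.
No new states can be added; the closed set is {s3, s4, s8, s10, s11, s14, s15}.

{s3, s4, s8, s10, s11, s14, s15}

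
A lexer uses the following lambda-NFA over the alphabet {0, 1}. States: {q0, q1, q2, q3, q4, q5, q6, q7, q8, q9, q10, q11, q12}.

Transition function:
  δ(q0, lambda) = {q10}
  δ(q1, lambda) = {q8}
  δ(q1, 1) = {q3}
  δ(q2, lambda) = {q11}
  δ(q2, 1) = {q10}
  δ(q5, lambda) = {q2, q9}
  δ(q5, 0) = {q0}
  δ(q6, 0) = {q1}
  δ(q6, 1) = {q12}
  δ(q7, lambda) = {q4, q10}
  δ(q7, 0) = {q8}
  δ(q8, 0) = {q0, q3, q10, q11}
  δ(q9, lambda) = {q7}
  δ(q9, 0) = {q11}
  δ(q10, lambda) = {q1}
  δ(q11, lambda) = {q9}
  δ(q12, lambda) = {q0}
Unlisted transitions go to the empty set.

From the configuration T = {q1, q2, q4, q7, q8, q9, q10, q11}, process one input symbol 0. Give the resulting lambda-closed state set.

q7 on 0 → {q8}.
q8 on 0 → {q0, q3, q10, q11}.
q9 on 0 → {q11}.
No 0-transition from q1, q2, q4, q10, q11.
Union after reading 0: {q0, q3, q8, q10, q11}.
Now take the lambda-closure:
From q10 via lambda: add q1.
From q11 via lambda: add q9.
From q9 via lambda: add q7.
From q7 via lambda: add q4.
No new states can be added; the closed set is {q0, q1, q3, q4, q7, q8, q9, q10, q11}.

{q0, q1, q3, q4, q7, q8, q9, q10, q11}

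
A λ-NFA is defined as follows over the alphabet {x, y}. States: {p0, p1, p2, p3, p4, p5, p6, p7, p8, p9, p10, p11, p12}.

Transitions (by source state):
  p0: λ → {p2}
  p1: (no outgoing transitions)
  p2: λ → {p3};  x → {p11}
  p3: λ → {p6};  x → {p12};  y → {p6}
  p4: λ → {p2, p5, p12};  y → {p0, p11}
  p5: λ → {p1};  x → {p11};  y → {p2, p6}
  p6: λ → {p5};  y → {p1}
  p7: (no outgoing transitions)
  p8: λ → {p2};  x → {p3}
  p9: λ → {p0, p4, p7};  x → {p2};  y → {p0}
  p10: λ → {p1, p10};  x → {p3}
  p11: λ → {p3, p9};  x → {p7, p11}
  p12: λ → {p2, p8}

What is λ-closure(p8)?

{p1, p2, p3, p5, p6, p8}

Start with {p8}.
From p8 via λ: add p2.
From p2 via λ: add p3.
From p3 via λ: add p6.
From p6 via λ: add p5.
From p5 via λ: add p1.
No new states can be added; the closed set is {p1, p2, p3, p5, p6, p8}.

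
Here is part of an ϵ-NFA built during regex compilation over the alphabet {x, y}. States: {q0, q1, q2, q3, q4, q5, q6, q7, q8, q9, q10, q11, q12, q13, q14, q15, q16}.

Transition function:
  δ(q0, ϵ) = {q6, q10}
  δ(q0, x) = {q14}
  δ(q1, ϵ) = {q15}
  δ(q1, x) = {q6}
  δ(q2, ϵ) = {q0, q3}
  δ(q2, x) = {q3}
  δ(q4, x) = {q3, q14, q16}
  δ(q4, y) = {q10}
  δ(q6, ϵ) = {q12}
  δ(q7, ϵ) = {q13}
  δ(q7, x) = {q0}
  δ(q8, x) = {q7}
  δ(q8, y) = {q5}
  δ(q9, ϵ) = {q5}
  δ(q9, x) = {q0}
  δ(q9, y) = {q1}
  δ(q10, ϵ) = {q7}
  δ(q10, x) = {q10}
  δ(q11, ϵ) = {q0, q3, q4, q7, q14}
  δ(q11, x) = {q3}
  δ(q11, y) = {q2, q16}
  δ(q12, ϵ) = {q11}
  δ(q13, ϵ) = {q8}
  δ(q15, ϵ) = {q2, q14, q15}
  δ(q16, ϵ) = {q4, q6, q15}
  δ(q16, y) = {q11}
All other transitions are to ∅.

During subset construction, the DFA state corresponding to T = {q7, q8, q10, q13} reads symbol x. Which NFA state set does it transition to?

q7 on x → {q0}.
q8 on x → {q7}.
q10 on x → {q10}.
No x-transition from q13.
Union after reading x: {q0, q7, q10}.
Now take the ϵ-closure:
From q0 via ϵ: add q6.
From q7 via ϵ: add q13.
From q6 via ϵ: add q12.
From q13 via ϵ: add q8.
From q12 via ϵ: add q11.
From q11 via ϵ: add q3, q4, q14.
No new states can be added; the closed set is {q0, q3, q4, q6, q7, q8, q10, q11, q12, q13, q14}.

{q0, q3, q4, q6, q7, q8, q10, q11, q12, q13, q14}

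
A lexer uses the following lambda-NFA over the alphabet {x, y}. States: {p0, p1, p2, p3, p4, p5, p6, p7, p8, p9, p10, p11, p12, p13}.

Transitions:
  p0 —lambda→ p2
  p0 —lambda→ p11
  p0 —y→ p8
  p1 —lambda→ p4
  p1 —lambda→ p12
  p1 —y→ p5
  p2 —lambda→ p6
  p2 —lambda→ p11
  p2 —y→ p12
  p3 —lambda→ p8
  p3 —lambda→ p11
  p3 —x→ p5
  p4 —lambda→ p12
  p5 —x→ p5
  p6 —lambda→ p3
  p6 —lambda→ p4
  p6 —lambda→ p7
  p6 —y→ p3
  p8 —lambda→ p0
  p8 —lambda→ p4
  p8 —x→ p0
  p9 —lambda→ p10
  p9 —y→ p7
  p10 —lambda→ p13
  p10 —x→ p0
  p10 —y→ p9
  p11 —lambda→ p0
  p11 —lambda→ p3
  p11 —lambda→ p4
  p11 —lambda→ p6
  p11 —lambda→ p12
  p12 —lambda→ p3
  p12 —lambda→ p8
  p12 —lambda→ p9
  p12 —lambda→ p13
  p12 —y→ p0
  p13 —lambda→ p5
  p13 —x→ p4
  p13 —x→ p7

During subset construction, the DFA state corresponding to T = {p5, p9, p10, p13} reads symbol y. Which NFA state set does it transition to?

p9 on y → {p7}.
p10 on y → {p9}.
No y-transition from p5, p13.
Union after reading y: {p7, p9}.
Now take the lambda-closure:
From p9 via lambda: add p10.
From p10 via lambda: add p13.
From p13 via lambda: add p5.
No new states can be added; the closed set is {p5, p7, p9, p10, p13}.

{p5, p7, p9, p10, p13}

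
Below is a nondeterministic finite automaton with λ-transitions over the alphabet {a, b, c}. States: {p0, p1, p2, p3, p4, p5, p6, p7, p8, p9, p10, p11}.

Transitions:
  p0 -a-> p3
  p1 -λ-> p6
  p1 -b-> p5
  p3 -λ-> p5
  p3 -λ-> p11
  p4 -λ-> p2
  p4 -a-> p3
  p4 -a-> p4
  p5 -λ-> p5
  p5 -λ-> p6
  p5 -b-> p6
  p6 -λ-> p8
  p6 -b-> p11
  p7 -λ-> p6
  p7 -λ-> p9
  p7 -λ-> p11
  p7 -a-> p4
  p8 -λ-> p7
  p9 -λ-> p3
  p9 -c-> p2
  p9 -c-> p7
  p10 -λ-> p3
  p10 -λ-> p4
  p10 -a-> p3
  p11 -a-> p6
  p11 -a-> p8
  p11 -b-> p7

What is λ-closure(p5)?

Start with {p5}.
From p5 via λ: add p6.
From p6 via λ: add p8.
From p8 via λ: add p7.
From p7 via λ: add p9, p11.
From p9 via λ: add p3.
No new states can be added; the closed set is {p3, p5, p6, p7, p8, p9, p11}.

{p3, p5, p6, p7, p8, p9, p11}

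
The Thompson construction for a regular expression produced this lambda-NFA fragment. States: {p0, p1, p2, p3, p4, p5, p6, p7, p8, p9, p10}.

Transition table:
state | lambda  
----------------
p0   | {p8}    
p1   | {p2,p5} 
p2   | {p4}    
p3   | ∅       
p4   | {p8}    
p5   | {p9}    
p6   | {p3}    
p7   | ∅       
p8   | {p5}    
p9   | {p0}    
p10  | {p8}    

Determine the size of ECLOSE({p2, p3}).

Start with {p2, p3}.
From p2 via lambda: add p4.
From p4 via lambda: add p8.
From p8 via lambda: add p5.
From p5 via lambda: add p9.
From p9 via lambda: add p0.
lambda-closure = {p0, p2, p3, p4, p5, p8, p9}, which has 7 states.

7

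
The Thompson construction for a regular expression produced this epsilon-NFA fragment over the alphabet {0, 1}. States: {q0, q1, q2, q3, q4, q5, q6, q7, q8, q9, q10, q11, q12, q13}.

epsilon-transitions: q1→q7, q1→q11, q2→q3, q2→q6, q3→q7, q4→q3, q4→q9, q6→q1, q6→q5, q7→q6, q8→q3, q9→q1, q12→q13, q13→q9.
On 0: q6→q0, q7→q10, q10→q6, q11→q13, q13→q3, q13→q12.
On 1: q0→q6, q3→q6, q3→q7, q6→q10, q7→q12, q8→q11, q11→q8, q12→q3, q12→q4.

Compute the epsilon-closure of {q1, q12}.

{q1, q5, q6, q7, q9, q11, q12, q13}

Start with {q1, q12}.
From q1 via epsilon: add q7, q11.
From q12 via epsilon: add q13.
From q7 via epsilon: add q6.
From q13 via epsilon: add q9.
From q6 via epsilon: add q5.
No new states can be added; the closed set is {q1, q5, q6, q7, q9, q11, q12, q13}.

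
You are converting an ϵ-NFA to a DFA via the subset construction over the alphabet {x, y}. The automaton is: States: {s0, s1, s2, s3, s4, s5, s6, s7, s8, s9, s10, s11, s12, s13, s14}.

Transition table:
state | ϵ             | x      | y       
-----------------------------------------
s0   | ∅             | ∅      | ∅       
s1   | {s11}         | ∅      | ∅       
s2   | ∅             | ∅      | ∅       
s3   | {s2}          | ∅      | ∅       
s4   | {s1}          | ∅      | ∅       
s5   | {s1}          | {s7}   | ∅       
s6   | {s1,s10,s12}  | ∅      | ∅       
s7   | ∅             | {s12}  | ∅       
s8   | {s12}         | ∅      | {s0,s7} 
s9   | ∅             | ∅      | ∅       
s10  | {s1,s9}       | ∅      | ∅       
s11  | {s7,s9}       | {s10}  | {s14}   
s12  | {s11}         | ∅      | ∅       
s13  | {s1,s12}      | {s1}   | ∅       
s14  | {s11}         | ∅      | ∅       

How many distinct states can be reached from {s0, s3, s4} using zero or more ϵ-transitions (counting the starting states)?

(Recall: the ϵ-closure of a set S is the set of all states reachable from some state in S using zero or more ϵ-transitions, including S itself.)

8

Start with {s0, s3, s4}.
From s3 via ϵ: add s2.
From s4 via ϵ: add s1.
From s1 via ϵ: add s11.
From s11 via ϵ: add s7, s9.
ϵ-closure = {s0, s1, s2, s3, s4, s7, s9, s11}, which has 8 states.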